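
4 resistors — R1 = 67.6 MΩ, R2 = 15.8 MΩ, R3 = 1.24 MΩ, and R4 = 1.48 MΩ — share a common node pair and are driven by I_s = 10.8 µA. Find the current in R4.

I ≈ 4.68 µA

Total conductance ΣG = 1/67.6 + 1/15.8 + 1/1.24 + 1/1.48 = 1.560 (units of 1/MΩ).
Current divider: I(R4) = I_s · G_k/ΣG = 10.8 × (0.6757/1.560) = 10.8 × 0.4331 = 4.677 µA.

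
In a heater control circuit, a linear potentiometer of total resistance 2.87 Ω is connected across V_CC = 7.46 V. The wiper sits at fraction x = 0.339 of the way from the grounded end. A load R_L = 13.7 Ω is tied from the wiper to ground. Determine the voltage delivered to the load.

V_out ≈ 2.42 V

Split the track: R_lower = x·R_p = 0.9729 Ω, R_upper = (1−x)·R_p = 1.897 Ω.
Lower segment in parallel with the load: 0.9729 ‖ 13.7 = 0.9084 Ω.
Loaded-divider output: V_out = 7.46 × 0.3238 = 2.416 V.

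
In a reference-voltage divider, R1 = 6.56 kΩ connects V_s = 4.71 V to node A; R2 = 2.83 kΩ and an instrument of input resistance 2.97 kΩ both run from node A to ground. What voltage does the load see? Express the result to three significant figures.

First combine the lower leg with the load: R2 ‖ R_L = 1.449 kΩ.
Voltage divider with the loaded lower leg: V_out = 4.71 × 1.449/(6.56 + 1.449) = 4.71 × 0.1809 = 0.8522 V.
(Unloaded it would be 1.42 V; the load pulls it down.)

V_out ≈ 0.852 V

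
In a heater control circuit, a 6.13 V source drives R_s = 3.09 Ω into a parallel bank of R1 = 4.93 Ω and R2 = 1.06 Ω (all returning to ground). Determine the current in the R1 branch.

I ≈ 0.274 A

Equivalent of the parallel group: R_p = 0.8724 Ω.
V_A by voltage divider: V_A = 6.13 × 0.8724/(3.09 + 0.8724) = 1.350 V.
Branch current I = V_A/R1 = 1.350/4.93 = 0.2738 A.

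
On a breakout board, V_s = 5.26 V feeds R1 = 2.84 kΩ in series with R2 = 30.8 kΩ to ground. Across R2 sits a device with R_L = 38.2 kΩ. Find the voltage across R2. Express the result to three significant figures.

V_out ≈ 4.51 V

R2 ‖ R_L = (30.8 × 38.2)/(30.8 + 38.2) = 17.05 kΩ.
Then V_out = V_s · R2'/(R1 + R2') = 5.26 × 17.05/19.89 = 4.509 V.
(Unloaded it would be 4.82 V; the load pulls it down.)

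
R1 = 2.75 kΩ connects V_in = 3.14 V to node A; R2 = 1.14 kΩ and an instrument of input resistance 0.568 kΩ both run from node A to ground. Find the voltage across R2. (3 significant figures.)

V_out ≈ 0.380 V

The load sits in parallel with R2, giving an effective lower resistance R2' = R2·R_L/(R2+R_L) = 0.3791 kΩ.
Now apply the divider: V_out = 3.14 × 0.1212 = 0.3804 V.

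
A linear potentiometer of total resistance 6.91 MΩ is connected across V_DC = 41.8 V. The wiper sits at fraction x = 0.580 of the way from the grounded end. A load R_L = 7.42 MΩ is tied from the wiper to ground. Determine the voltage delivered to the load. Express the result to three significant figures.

Split the track: R_lower = x·R_p = 4.008 MΩ, R_upper = (1−x)·R_p = 2.902 MΩ.
(x·R_p) ‖ R_L = 2.602 MΩ.
Loaded-divider output: V_out = 41.8 × 0.4728 = 19.76 V.
(Unloaded: V_out = x·V_DC = 24.2 V.)

V_out ≈ 19.8 V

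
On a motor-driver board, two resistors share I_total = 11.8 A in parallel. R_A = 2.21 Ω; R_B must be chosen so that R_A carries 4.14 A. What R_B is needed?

R_B ≈ 1.19 Ω

Two-branch current divider: I_A = I_total · R_B/(R_A + R_B).
With f = 0.3508, R_B = R_A · f/(1−f) = 2.21 × 0.5405 = 1.194 Ω.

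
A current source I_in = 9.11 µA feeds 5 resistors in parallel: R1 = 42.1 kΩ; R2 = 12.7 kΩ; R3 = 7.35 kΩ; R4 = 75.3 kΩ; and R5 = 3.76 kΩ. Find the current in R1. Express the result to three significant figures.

I ≈ 0.418 µA

ΣG = 1/42.1 + 1/12.7 + 1/7.35 + 1/75.3 + 1/3.76 = 0.5178.
Current divider: I(R1) = I_in · G_k/ΣG = 9.11 × (0.02375/0.5178) = 9.11 × 0.04587 = 0.4179 µA.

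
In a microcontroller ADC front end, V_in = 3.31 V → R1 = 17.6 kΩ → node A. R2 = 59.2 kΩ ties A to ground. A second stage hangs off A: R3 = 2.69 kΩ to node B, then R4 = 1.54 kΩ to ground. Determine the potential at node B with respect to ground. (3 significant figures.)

The second stage (R3 + R4 = 4.230 kΩ) loads node A in parallel with R2.
Effective lower resistance at A: R2 ‖ 4.230 = 3.948 kΩ.
So V_A = 3.31 × 0.1832 = 0.6064 V.
Stage 2 is unloaded, so V_B = V_A · R4/(R3+R4) = 0.6064 × 1.54/4.230 = 0.2208 V.

V_B ≈ 0.221 V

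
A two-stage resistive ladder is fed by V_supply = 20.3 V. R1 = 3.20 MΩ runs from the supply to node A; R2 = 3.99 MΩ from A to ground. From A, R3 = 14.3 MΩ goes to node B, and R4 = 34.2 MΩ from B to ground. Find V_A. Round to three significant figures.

Looking into the second stage from A: R3 + R4 = 48.50 MΩ appears in parallel with R2.
Effective lower resistance at A: R2 ‖ 48.50 = 3.687 MΩ.
So V_A = 20.3 × 0.5353 = 10.87 V.

V_A ≈ 10.9 V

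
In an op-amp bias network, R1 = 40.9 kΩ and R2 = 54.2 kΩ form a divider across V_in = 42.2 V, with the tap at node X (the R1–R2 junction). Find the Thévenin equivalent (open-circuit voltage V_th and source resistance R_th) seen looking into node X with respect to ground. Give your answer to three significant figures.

V_th is the unloaded tap voltage: V_in · R2/(R1+R2) = 42.2 × 0.5699 = 24.05 V.
Zeroing V_in shorts the top of R1 to ground, so R_th = R1 ‖ R2 = 23.31 kΩ.

V_th ≈ 24.1 V, R_th ≈ 23.3 kΩ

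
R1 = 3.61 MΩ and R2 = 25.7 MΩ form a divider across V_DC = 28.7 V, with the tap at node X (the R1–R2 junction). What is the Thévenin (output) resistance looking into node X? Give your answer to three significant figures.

R_th ≈ 3.17 MΩ

Looking into X with the source shorted: R_th = R1·R2/(R1+R2) = 3.610 × 25.7/29.31 = 3.165 MΩ.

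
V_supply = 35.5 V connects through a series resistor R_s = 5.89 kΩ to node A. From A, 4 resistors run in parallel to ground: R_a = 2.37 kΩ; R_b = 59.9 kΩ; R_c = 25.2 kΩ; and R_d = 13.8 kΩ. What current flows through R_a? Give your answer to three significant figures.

I ≈ 3.53 mA

Combine the parallel branches: R_p = (1/2.37 + 1/59.9 + 1/25.2 + 1/13.8)⁻¹ = 1.816 kΩ.
V_A by voltage divider: V_A = 35.5 × 1.816/(5.89 + 1.816) = 8.365 V.
Branch current I = V_A/R_a = 8.365/2.37 = 3.529 mA.
(Equivalently: I_total = 4.607 mA, then current-divider fraction G_k/ΣG = 0.7661.)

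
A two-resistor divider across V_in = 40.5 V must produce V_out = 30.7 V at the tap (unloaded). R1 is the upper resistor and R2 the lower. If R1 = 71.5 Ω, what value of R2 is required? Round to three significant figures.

R2 ≈ 224 Ω

Required fraction k = V_out/V_in = 0.7580.
Rearranging, R2 = R1·k/(1−k) = 71.5 × 3.133 = 224.0 Ω.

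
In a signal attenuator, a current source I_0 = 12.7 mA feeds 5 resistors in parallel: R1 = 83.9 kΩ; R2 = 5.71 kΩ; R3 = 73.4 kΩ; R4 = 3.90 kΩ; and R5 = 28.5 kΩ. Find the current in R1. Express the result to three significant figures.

I ≈ 0.308 mA

Conductances: ΣG = 1/83.9 + 1/5.71 + 1/73.4 + 1/3.90 + 1/28.5 = 0.4922 (1/kΩ).
Current divider: I(R1) = I_0 · G_k/ΣG = 12.7 × (0.01192/0.4922) = 12.7 × 0.02422 = 0.3076 mA.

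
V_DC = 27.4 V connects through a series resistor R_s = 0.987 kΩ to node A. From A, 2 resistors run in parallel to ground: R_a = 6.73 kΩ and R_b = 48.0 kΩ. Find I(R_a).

I ≈ 3.49 mA

Parallel bank: R_p = 1/(1/6.73 + 1/48.0) = 5.902 kΩ.
Node voltage V_A = V_DC · R_p/(R_s + R_p) = 27.4 × 0.8567 = 23.47 V.
Branch current I = V_A/R_a = 23.47/6.73 = 3.488 mA.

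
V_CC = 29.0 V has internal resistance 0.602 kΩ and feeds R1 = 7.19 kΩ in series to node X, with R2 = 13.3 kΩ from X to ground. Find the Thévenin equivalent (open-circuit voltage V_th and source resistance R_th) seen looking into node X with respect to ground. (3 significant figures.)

R1' = 0.602 + 7.19 = 7.792 kΩ (source resistance + R1).
V_th is the unloaded tap voltage: V_CC · R2/(R1'+R2) = 29.0 × 0.6306 = 18.29 V.
Zeroing V_CC shorts the top of R1' to ground, so R_th = R1' ‖ R2 = 4.913 kΩ.

V_th ≈ 18.3 V, R_th ≈ 4.91 kΩ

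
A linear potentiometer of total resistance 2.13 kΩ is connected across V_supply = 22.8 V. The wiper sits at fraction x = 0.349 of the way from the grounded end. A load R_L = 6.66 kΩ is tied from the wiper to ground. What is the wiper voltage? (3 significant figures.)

V_out ≈ 7.42 V

The pot divides into 1.387 kΩ above the wiper and 0.7434 kΩ below.
(x·R_p) ‖ R_L = 0.6687 kΩ.
Then V_out = V_supply · 0.6687/(1.387 + 0.6687) = 7.418 V.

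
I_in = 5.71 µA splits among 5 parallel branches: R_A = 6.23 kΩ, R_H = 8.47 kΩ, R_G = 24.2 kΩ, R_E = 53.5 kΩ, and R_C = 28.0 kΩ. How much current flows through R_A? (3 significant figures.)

I ≈ 2.45 µA

Total conductance ΣG = 1/6.23 + 1/8.47 + 1/24.2 + 1/53.5 + 1/28.0 = 0.3743 (units of 1/kΩ).
By the current-divider rule, I = I_in · G_k/ΣG = 5.71 × 0.4288 = 2.449 µA.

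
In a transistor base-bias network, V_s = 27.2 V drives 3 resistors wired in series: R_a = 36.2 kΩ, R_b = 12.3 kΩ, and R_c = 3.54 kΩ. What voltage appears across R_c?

Total series resistance ΣR = 36.2 + 12.3 + 3.54 = 52.04 kΩ.
Voltage divider: V = V_s · (3.540 / 52.04) = 27.2 × 0.06802 = 1.850 V.

V ≈ 1.85 V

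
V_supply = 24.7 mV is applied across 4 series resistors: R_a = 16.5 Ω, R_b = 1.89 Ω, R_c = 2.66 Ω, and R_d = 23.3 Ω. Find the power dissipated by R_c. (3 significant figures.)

Series current I = V_supply/ΣR = 24.7/44.35 = 0.5569 mA.
V(R_c) = I·R = 1.481 mV; P = V·I = 1.481 × 0.5569 = 0.8251 µW.

P ≈ 0.825 µW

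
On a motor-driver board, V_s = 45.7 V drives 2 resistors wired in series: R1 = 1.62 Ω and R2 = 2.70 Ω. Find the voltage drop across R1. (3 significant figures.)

V ≈ 17.1 V

Total series resistance ΣR = 1.62 + 2.70 = 4.320 Ω.
V = V_s · R/ΣR = 45.7 × 0.3750 = 17.14 V.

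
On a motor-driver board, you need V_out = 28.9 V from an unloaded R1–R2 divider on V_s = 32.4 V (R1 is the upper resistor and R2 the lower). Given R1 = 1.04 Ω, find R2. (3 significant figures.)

R2 ≈ 8.59 Ω

Required fraction k = V_out/V_s = 0.8920.
R2 = R1 · 0.8920/(1 − 0.8920) = 8.587 Ω.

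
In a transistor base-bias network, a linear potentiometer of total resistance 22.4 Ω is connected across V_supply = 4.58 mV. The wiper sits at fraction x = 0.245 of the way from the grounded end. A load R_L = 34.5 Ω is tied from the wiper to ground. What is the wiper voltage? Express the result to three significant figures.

The pot divides into 16.91 Ω above the wiper and 5.488 Ω below.
(x·R_p) ‖ R_L = 4.735 Ω.
Then V_out = V_supply · 4.735/(16.91 + 4.735) = 1.002 mV.
(Unloaded: V_out = x·V_supply = 1.12 mV.)

V_out ≈ 1.00 mV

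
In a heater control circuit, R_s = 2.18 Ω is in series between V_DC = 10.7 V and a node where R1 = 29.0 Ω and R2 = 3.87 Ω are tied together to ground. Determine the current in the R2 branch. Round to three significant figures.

Parallel bank: R_p = 1/(1/29.0 + 1/3.87) = 3.414 Ω.
V_A by voltage divider: V_A = 10.7 × 3.414/(2.18 + 3.414) = 6.530 V.
I(R2) = V_A / R2 = 6.530/3.87 = 1.687 A.

I ≈ 1.69 A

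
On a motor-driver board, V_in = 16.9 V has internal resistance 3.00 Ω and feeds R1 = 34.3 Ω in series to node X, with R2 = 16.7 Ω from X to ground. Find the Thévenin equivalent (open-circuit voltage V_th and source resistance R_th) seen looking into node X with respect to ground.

V_th ≈ 5.23 V, R_th ≈ 11.5 Ω

R1' = 3.00 + 34.3 = 37.30 Ω (source resistance + R1).
V_th is the unloaded tap voltage: V_in · R2/(R1'+R2) = 16.9 × 0.3093 = 5.226 V.
Looking into X with the source shorted: R_th = R1'·R2/(R1'+R2) = 37.30 × 16.7/54.00 = 11.54 Ω.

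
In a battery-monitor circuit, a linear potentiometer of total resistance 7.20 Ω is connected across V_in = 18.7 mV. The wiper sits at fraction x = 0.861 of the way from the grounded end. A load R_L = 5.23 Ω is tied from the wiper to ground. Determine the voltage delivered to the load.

V_out ≈ 13.8 mV

Lower segment x·R_p = 6.199 Ω; upper segment (1−x)·R_p = 1.001 Ω.
R_L loads the lower segment: effective lower R = 2.837 Ω.
Loaded-divider output: V_out = 18.7 × 0.7392 = 13.82 mV.
(Unloaded: V_out = x·V_in = 16.1 mV.)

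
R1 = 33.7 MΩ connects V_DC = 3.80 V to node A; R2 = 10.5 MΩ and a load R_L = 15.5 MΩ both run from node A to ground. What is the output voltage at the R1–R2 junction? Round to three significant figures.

R2 ‖ R_L = (10.5 × 15.5)/(10.5 + 15.5) = 6.260 MΩ.
Voltage divider with the loaded lower leg: V_out = 3.80 × 6.260/(33.7 + 6.260) = 3.80 × 0.1566 = 0.5953 V.

V_out ≈ 0.595 V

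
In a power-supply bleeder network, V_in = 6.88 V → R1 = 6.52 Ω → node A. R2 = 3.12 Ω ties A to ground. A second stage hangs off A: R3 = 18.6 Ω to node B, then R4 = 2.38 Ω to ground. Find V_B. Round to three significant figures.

Looking into the second stage from A: R3 + R4 = 20.98 Ω appears in parallel with R2.
Effective lower resistance at A: R2 ‖ 20.98 = 2.716 Ω.
V_A = 6.88 × 2.716/(6.52 + 2.716) = 2.023 V.
Then the unloaded second divider: V_B = V_A × R4/(R3+R4) = 2.023 × 0.1134 = 0.2295 V.

V_B ≈ 0.230 V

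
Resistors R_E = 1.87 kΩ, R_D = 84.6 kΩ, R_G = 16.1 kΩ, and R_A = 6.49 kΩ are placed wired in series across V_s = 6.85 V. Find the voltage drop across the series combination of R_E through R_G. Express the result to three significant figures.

V ≈ 6.44 V

Total series resistance ΣR = 1.87 + 84.6 + 16.1 + 6.49 = 109.1 kΩ.
R_{R_E..R_G} = 1.87 + 84.6 + 16.1 = 102.6 kΩ.
V = V_s · R/ΣR = 6.85 × 0.9405 = 6.442 V.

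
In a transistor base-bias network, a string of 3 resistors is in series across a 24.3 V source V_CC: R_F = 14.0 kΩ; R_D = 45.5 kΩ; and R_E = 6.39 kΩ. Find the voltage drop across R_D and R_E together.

Series total: ΣR = 14.0 + 45.5 + 6.39 = 65.89 kΩ.
R_{R_D..R_E} = 45.5 + 6.39 = 51.89 kΩ.
By the voltage-divider rule, V = 24.3 × 51.89/65.89 = 19.14 V.

V ≈ 19.1 V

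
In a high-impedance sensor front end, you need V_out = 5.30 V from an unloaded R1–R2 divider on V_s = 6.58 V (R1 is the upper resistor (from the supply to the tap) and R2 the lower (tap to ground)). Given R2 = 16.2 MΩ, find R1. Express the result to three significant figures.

R1 ≈ 3.91 MΩ

V_out/V_s = R2/(R1+R2) = 0.8055.
R1 = R2·(1/k − 1) = 16.2 × 0.2415 = 3.912 MΩ.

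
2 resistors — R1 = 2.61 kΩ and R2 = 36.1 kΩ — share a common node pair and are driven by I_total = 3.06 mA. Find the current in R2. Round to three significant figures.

I ≈ 0.206 mA

For two parallel branches, I_k = I_total · (other R)/(sum of R).
So I = 3.06 × 2.61/38.71 = 0.2063 mA.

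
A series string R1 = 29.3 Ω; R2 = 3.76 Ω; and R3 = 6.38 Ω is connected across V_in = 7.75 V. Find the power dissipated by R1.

ΣR = 39.44 Ω → I = 7.75/39.44 = 0.1965 A.
P(R1) = I²·R1 = (0.1965)² × 29.3 = 1.131 W.

P ≈ 1.13 W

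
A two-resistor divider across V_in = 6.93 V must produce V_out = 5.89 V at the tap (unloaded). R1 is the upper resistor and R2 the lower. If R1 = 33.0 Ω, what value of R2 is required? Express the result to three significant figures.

V_out/V_in = R2/(R1+R2) = 0.8499.
R2 = R1 · 0.8499/(1 − 0.8499) = 186.9 Ω.

R2 ≈ 187 Ω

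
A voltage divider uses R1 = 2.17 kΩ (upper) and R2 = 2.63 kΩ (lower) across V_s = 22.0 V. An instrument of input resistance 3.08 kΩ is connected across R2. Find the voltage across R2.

V_out ≈ 8.70 V

R2 ‖ R_L = (2.63 × 3.08)/(2.63 + 3.08) = 1.419 kΩ.
Now apply the divider: V_out = 22.0 × 0.3953 = 8.697 V.
(Unloaded it would be 12.1 V; the load pulls it down.)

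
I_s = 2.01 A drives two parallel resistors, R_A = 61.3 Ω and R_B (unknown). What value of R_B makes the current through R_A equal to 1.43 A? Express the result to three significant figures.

R_B ≈ 151 Ω

Two-branch current divider: I_A = I_s · R_B/(R_A + R_B).
1.43/2.01 = R_B/(R_A + R_B) → R_B = R_A · (0.7114)/(1 − 0.7114) = 61.3 × 2.466 = 151.1 Ω.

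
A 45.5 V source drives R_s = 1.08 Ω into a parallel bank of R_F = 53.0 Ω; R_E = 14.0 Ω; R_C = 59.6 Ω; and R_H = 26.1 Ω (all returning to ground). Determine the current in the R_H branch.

Combine the parallel branches: R_p = (1/53.0 + 1/14.0 + 1/59.6 + 1/26.1)⁻¹ = 6.878 Ω.
V_A by voltage divider: V_A = 45.5 × 6.878/(1.08 + 6.878) = 39.33 V.
Branch current I = V_A/R_H = 39.33/26.1 = 1.507 A.
(Check via current divider: I_total = 5.717 A; share G_k/ΣG = 0.2635 → same result.)

I ≈ 1.51 A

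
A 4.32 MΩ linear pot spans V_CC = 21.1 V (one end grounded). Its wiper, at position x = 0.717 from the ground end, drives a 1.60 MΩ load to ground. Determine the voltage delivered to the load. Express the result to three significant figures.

Lower segment x·R_p = 3.097 MΩ; upper segment (1−x)·R_p = 1.223 MΩ.
(x·R_p) ‖ R_L = 1.055 MΩ.
V_out = 21.1 × 1.055/(1.223 + 1.055) = 9.774 V.
(Unloaded: V_out = x·V_CC = 15.1 V.)

V_out ≈ 9.77 V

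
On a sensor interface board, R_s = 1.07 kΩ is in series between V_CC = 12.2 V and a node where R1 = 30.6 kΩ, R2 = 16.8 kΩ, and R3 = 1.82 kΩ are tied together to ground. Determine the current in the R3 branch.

I ≈ 3.97 mA

Combine the parallel branches: R_p = (1/30.6 + 1/16.8 + 1/1.82)⁻¹ = 1.558 kΩ.
Node voltage V_A = V_CC · R_p/(R_s + R_p) = 12.2 × 0.5929 = 7.234 V.
I(R3) = V_A / R3 = 7.234/1.82 = 3.975 mA.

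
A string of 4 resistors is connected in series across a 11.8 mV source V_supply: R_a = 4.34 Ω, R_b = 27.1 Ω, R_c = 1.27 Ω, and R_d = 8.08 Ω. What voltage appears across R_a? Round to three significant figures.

Series total: ΣR = 4.34 + 27.1 + 1.27 + 8.08 = 40.79 Ω.
V = V_supply · R/ΣR = 11.8 × 0.1064 = 1.256 mV.

V ≈ 1.26 mV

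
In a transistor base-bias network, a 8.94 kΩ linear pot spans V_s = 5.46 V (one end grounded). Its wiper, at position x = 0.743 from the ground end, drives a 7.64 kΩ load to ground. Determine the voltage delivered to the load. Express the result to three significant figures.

Lower segment x·R_p = 6.642 kΩ; upper segment (1−x)·R_p = 2.298 kΩ.
Lower segment in parallel with the load: 6.642 ‖ 7.64 = 3.553 kΩ.
V_out = 5.46 × 3.553/(2.298 + 3.553) = 3.316 V.
(Unloaded: V_out = x·V_s = 4.06 V.)

V_out ≈ 3.32 V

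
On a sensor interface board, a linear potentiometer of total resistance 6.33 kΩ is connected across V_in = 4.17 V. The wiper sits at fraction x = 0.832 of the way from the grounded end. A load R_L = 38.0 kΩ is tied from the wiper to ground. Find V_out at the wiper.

Lower segment x·R_p = 5.267 kΩ; upper segment (1−x)·R_p = 1.063 kΩ.
(x·R_p) ‖ R_L = 4.625 kΩ.
Then V_out = V_in · 4.625/(1.063 + 4.625) = 3.390 V.

V_out ≈ 3.39 V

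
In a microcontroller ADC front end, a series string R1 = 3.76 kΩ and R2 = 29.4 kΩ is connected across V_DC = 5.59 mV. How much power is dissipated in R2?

The common current is I = 5.59/33.16 = 0.1686 µA.
P(R2) = I²·R2 = (0.1686)² × 29.4 = 0.8355 nW.

P ≈ 0.835 nW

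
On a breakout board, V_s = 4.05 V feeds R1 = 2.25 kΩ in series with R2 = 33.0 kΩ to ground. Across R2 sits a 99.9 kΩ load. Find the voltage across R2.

R2 ‖ R_L = (33.0 × 99.9)/(33.0 + 99.9) = 24.81 kΩ.
Then V_out = V_s · R2'/(R1 + R2') = 4.05 × 24.81/27.06 = 3.713 V.

V_out ≈ 3.71 V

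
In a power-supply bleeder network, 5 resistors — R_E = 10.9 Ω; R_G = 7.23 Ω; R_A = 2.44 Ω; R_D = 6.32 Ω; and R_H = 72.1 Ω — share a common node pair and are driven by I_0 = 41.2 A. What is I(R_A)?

Total conductance ΣG = 1/10.9 + 1/7.23 + 1/2.44 + 1/6.32 + 1/72.1 = 0.8120 (units of 1/Ω).
Current divider: I(R_A) = I_0 · G_k/ΣG = 41.2 × (0.4098/0.8120) = 41.2 × 0.5047 = 20.79 A.

I ≈ 20.8 A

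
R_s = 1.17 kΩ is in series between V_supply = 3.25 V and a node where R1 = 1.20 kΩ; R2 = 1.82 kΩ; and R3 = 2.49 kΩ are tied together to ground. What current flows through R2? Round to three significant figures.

Equivalent of the parallel group: R_p = 0.5604 kΩ.
V_A by voltage divider: V_A = 3.25 × 0.5604/(1.17 + 0.5604) = 1.053 V.
Branch current I = V_A/R2 = 1.053/1.82 = 0.5783 mA.

I ≈ 0.578 mA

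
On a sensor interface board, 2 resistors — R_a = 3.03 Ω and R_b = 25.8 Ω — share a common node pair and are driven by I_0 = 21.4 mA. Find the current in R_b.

Two-branch current divider: I_k = I_0 · R_other/(R_1 + R_2).
I(R_b) = 21.4 × 3.03/(3.03 + 25.8) = 21.4 × 0.1051 = 2.249 mA.

I ≈ 2.25 mA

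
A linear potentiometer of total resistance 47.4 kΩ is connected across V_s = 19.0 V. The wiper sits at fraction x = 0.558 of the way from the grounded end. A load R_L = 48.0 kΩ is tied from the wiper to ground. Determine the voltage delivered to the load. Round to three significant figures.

V_out ≈ 8.53 V

The pot divides into 20.95 kΩ above the wiper and 26.45 kΩ below.
(x·R_p) ‖ R_L = 17.05 kΩ.
Loaded-divider output: V_out = 19.0 × 0.4487 = 8.526 V.
(Unloaded: V_out = x·V_s = 10.6 V.)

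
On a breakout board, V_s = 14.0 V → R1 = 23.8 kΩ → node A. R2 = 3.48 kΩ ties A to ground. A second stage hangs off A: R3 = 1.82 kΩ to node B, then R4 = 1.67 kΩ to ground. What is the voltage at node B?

Node A sees R2 in parallel with the series input of stage 2, R3 + R4 = 3.490 kΩ.
R2 ‖ (R3+R4) = 1.742 kΩ.
First divider: V_A = V_s · 1.742/(23.8 + 1.742) = 0.9551 V.
V_B = V_A × 0.4785 = 0.4570 V.

V_B ≈ 0.457 V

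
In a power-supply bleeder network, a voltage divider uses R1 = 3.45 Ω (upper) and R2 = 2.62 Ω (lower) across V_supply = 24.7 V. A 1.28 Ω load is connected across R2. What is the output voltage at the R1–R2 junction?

R2 ‖ R_L = (2.62 × 1.28)/(2.62 + 1.28) = 0.8599 Ω.
Then V_out = V_supply · R2'/(R1 + R2') = 24.7 × 0.8599/4.310 = 4.928 V.

V_out ≈ 4.93 V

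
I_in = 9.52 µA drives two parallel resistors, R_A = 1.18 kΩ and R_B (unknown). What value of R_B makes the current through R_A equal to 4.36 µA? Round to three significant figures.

In a two-way split, I_A/I_in = R_B/(R_A + R_B).
With f = 0.4580, R_B = R_A · f/(1−f) = 1.18 × 0.8450 = 0.9971 kΩ.

R_B ≈ 0.997 kΩ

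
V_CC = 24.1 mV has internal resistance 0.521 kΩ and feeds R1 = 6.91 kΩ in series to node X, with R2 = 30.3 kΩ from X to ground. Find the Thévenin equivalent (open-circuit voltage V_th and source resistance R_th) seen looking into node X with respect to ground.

V_th ≈ 19.4 mV, R_th ≈ 5.97 kΩ

R1' = 0.521 + 6.91 = 7.431 kΩ (source resistance + R1).
V_th is the unloaded tap voltage: V_CC · R2/(R1'+R2) = 24.1 × 0.8031 = 19.35 mV.
With V_CC suppressed (replaced by a short), R_th = R1' ‖ R2 = (7.431 × 30.3)/(7.431 + 30.3) = 5.967 kΩ.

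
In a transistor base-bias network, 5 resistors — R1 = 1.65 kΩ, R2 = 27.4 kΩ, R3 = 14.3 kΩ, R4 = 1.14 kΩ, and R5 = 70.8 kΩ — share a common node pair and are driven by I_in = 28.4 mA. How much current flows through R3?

Conductances: ΣG = 1/1.65 + 1/27.4 + 1/14.3 + 1/1.14 + 1/70.8 = 1.604 (1/kΩ).
By the current-divider rule, I = I_in · G_k/ΣG = 28.4 × 0.04360 = 1.238 mA.

I ≈ 1.24 mA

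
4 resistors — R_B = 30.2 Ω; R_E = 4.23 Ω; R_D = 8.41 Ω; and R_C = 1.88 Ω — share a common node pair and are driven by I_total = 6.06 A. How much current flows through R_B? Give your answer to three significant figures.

ΣG = 1/30.2 + 1/4.23 + 1/8.41 + 1/1.88 = 0.9203.
R_B takes the fraction G_k/ΣG = 0.03311/0.9203 = 0.03598, so I = 6.06 × 0.03598 = 0.2180 A.

I ≈ 0.218 A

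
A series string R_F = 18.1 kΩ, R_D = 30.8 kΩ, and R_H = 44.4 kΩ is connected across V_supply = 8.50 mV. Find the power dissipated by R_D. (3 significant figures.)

The common current is I = 8.50/93.30 = 0.09110 µA.
P = I²R = 0.008300 × 30.8 = 0.2556 nW.

P ≈ 0.256 nW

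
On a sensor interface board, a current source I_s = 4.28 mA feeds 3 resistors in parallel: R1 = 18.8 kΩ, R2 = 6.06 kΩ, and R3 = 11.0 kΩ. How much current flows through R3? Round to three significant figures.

I ≈ 1.26 mA

Total conductance ΣG = 1/18.8 + 1/6.06 + 1/11.0 = 0.3091 (units of 1/kΩ).
Current divider: I(R3) = I_s · G_k/ΣG = 4.28 × (0.09091/0.3091) = 4.28 × 0.2941 = 1.259 mA.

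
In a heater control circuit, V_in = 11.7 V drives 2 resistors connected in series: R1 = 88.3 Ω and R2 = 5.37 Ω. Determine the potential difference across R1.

Total series resistance ΣR = 88.3 + 5.37 = 93.67 Ω.
Voltage divider: V = V_in · (88.30 / 93.67) = 11.7 × 0.9427 = 11.03 V.

V ≈ 11.0 V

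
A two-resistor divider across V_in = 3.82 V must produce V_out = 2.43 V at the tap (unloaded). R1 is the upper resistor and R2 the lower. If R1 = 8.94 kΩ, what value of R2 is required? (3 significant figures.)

Required fraction k = V_out/V_in = 0.6361.
Rearranging, R2 = R1·k/(1−k) = 8.94 × 1.748 = 15.63 kΩ.

R2 ≈ 15.6 kΩ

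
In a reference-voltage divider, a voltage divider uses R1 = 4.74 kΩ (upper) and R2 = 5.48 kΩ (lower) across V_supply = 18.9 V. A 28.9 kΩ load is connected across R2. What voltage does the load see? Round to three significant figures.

R2 ‖ R_L = (5.48 × 28.9)/(5.48 + 28.9) = 4.607 kΩ.
Then V_out = V_supply · R2'/(R1 + R2') = 18.9 × 4.607/9.347 = 9.315 V.

V_out ≈ 9.32 V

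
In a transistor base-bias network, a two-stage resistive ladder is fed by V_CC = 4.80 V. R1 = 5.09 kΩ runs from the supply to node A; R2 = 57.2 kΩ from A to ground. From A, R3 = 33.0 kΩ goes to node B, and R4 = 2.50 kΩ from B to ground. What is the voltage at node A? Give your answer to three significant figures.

V_A ≈ 3.89 V

The second stage (R3 + R4 = 35.50 kΩ) loads node A in parallel with R2.
Effective lower resistance at A: R2 ‖ 35.50 = 21.91 kΩ.
First divider: V_A = V_CC · 21.91/(5.09 + 21.91) = 3.895 V.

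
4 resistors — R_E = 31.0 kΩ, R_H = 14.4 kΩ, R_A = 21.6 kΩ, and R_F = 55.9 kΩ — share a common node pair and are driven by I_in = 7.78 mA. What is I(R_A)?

I ≈ 2.17 mA

ΣG = 1/31.0 + 1/14.4 + 1/21.6 + 1/55.9 = 0.1659.
By the current-divider rule, I = I_in · G_k/ΣG = 7.78 × 0.2791 = 2.171 mA.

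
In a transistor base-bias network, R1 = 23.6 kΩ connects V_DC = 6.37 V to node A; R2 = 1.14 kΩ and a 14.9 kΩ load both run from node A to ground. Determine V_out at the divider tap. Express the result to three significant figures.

V_out ≈ 0.274 V

The load sits in parallel with R2, giving an effective lower resistance R2' = R2·R_L/(R2+R_L) = 1.059 kΩ.
Then V_out = V_DC · R2'/(R1 + R2') = 6.37 × 1.059/24.66 = 0.2736 V.
(Unloaded it would be 0.294 V; the load pulls it down.)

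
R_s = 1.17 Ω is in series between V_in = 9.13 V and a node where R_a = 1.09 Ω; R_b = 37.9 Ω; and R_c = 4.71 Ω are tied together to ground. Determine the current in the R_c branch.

Combine the parallel branches: R_p = (1/1.09 + 1/37.9 + 1/4.71)⁻¹ = 0.8650 Ω.
V_A by voltage divider: V_A = 9.13 × 0.8650/(1.17 + 0.8650) = 3.881 V.
Branch current I = V_A/R_c = 3.881/4.71 = 0.8239 A.

I ≈ 0.824 A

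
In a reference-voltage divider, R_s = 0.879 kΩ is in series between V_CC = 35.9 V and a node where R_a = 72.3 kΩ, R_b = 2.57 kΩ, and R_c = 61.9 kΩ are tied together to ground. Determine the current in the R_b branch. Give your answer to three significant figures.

I ≈ 10.2 mA

Parallel bank: R_p = 1/(1/72.3 + 1/2.57 + 1/61.9) = 2.386 kΩ.
V_A = 35.9 × 2.386/3.265 = 26.24 V.
Branch current I = V_A/R_b = 26.24/2.57 = 10.21 mA.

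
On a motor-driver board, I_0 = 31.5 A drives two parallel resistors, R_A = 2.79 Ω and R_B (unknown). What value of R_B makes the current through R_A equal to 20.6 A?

R_B ≈ 5.27 Ω

The fraction through R_A equals R_B/(R_A+R_B).
20.6/31.5 = R_B/(R_A + R_B) → R_B = R_A · (0.6540)/(1 − 0.6540) = 2.79 × 1.890 = 5.273 Ω.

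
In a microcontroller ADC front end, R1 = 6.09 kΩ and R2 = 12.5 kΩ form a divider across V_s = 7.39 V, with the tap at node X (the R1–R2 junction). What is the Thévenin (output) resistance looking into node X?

Zeroing V_s shorts the top of R1 to ground, so R_th = R1 ‖ R2 = 4.095 kΩ.

R_th ≈ 4.09 kΩ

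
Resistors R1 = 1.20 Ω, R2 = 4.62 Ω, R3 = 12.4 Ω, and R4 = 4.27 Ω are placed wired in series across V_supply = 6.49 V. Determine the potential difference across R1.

Total series resistance ΣR = 1.20 + 4.62 + 12.4 + 4.27 = 22.49 Ω.
By the voltage-divider rule, V = 6.49 × 1.200/22.49 = 0.3463 V.

V ≈ 0.346 V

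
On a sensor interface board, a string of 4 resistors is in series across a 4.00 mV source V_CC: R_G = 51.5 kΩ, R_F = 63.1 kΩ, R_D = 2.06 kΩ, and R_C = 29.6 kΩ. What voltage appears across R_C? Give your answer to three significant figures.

V ≈ 0.810 mV

ΣR = 51.5 + 63.1 + 2.06 + 29.6 = 146.3 kΩ.
V = V_CC · R/ΣR = 4.00 × 0.2024 = 0.8095 mV.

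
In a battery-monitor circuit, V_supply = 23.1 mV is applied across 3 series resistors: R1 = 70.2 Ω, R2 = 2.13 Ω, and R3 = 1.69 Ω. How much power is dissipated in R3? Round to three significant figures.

ΣR = 74.02 Ω → I = 23.1/74.02 = 0.3121 mA.
P = I²R = 0.09739 × 1.69 = 0.1646 µW.

P ≈ 0.165 µW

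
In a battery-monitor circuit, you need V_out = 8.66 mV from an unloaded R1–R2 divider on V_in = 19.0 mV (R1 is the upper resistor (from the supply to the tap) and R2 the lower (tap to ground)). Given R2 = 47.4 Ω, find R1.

R1 ≈ 56.6 Ω

Required fraction k = V_out/V_in = 0.4558.
R1 = R2·(1/k − 1) = 47.4 × 1.194 = 56.60 Ω.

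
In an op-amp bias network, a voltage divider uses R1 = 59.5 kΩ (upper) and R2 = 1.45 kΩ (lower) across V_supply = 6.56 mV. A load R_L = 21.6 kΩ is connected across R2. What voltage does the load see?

The load sits in parallel with R2, giving an effective lower resistance R2' = R2·R_L/(R2+R_L) = 1.359 kΩ.
Now apply the divider: V_out = 6.56 × 0.02233 = 0.1465 mV.

V_out ≈ 0.146 mV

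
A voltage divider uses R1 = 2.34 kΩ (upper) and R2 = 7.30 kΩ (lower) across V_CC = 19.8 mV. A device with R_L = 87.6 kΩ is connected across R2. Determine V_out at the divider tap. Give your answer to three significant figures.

V_out ≈ 14.7 mV

The load sits in parallel with R2, giving an effective lower resistance R2' = R2·R_L/(R2+R_L) = 6.738 kΩ.
Now apply the divider: V_out = 19.8 × 0.7422 = 14.70 mV.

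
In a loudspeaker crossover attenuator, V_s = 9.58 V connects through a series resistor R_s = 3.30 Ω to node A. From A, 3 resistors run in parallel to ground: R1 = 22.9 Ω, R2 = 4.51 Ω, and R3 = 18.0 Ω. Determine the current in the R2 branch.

Parallel bank: R_p = 1/(1/22.9 + 1/4.51 + 1/18.0) = 3.116 Ω.
Node voltage V_A = V_s · R_p/(R_s + R_p) = 9.58 × 0.4856 = 4.652 V.
I(R2) = V_A / R2 = 4.652/4.51 = 1.032 A.

I ≈ 1.03 A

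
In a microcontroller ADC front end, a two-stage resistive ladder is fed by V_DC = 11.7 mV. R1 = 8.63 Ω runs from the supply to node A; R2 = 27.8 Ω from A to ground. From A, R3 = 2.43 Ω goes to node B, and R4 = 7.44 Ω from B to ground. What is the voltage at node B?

V_B ≈ 4.04 mV

The second stage (R3 + R4 = 9.870 Ω) loads node A in parallel with R2.
R2 ‖ (R3+R4) = 7.284 Ω.
V_A = 11.7 × 7.284/(8.63 + 7.284) = 5.355 mV.
V_B = V_A × 0.7538 = 4.037 mV.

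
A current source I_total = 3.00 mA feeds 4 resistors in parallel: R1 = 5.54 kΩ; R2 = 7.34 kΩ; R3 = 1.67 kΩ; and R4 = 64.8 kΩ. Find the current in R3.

I ≈ 1.93 mA

Total conductance ΣG = 1/5.54 + 1/7.34 + 1/1.67 + 1/64.8 = 0.9310 (units of 1/kΩ).
Current divider: I(R3) = I_total · G_k/ΣG = 3.00 × (0.5988/0.9310) = 3.00 × 0.6432 = 1.930 mA.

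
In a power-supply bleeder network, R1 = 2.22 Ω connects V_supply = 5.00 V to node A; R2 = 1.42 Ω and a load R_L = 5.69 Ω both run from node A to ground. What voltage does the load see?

V_out ≈ 1.69 V

The load sits in parallel with R2, giving an effective lower resistance R2' = R2·R_L/(R2+R_L) = 1.136 Ω.
Then V_out = V_supply · R2'/(R1 + R2') = 5.00 × 1.136/3.356 = 1.693 V.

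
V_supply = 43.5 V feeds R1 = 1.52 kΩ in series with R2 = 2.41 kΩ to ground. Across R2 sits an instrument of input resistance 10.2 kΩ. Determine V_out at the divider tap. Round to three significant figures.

V_out ≈ 24.4 V

First combine the lower leg with the load: R2 ‖ R_L = 1.949 kΩ.
Voltage divider with the loaded lower leg: V_out = 43.5 × 1.949/(1.52 + 1.949) = 43.5 × 0.5619 = 24.44 V.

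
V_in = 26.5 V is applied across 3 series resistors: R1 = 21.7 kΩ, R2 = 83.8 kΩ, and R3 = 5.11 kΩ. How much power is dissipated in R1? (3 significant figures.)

P ≈ 1.25 mW

ΣR = 110.6 kΩ → I = 26.5/110.6 = 0.2396 mA.
P(R1) = I²·R1 = (0.2396)² × 21.7 = 1.246 mW.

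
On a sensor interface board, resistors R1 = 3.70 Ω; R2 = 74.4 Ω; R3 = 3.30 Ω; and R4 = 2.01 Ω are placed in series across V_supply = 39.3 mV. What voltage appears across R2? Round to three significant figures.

V ≈ 35.1 mV

Total series resistance ΣR = 3.70 + 74.4 + 3.30 + 2.01 = 83.41 Ω.
V = V_supply · R/ΣR = 39.3 × 0.8920 = 35.05 mV.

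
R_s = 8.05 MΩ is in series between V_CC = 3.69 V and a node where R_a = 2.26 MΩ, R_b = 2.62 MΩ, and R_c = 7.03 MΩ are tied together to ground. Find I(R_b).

I ≈ 0.160 µA

Combine the parallel branches: R_p = (1/2.26 + 1/2.62 + 1/7.03)⁻¹ = 1.035 MΩ.
V_A by voltage divider: V_A = 3.69 × 1.035/(8.05 + 1.035) = 0.4203 V.
Branch current I = V_A/R_b = 0.4203/2.62 = 0.1604 µA.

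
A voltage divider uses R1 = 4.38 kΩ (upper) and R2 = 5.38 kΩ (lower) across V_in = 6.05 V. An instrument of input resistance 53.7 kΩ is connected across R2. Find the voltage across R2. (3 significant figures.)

First combine the lower leg with the load: R2 ‖ R_L = 4.890 kΩ.
Now apply the divider: V_out = 6.05 × 0.5275 = 3.191 V.

V_out ≈ 3.19 V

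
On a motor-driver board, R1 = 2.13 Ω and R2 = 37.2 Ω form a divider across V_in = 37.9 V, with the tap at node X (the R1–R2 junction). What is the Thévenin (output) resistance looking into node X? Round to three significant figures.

Looking into X with the source shorted: R_th = R1·R2/(R1+R2) = 2.130 × 37.2/39.33 = 2.015 Ω.

R_th ≈ 2.01 Ω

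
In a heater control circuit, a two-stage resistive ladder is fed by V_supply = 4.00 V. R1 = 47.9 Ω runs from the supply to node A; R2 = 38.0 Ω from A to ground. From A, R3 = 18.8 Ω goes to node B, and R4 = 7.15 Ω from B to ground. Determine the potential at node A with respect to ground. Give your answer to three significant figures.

The second stage (R3 + R4 = 25.95 Ω) loads node A in parallel with R2.
Effective lower resistance at A: R2 ‖ 25.95 = 15.42 Ω.
First divider: V_A = V_supply · 15.42/(47.9 + 15.42) = 0.9741 V.

V_A ≈ 0.974 V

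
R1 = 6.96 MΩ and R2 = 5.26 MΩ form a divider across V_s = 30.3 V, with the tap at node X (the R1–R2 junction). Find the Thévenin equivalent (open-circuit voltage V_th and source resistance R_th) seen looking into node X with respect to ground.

V_th ≈ 13.0 V, R_th ≈ 3.00 MΩ

V_th is the unloaded tap voltage: V_s · R2/(R1+R2) = 30.3 × 0.4304 = 13.04 V.
Looking into X with the source shorted: R_th = R1·R2/(R1+R2) = 6.960 × 5.26/12.22 = 2.996 MΩ.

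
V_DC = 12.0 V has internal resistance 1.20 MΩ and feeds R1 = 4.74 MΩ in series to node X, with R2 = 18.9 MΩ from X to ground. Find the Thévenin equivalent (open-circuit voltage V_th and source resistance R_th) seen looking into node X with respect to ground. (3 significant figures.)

R1' = 1.20 + 4.74 = 5.940 MΩ (source resistance + R1).
With X open, the divider is unloaded: V_th = 12.0 × 18.9/24.84 = 9.130 V.
With V_DC suppressed (replaced by a short), R_th = R1' ‖ R2 = (5.940 × 18.9)/(5.940 + 18.9) = 4.520 MΩ.

V_th ≈ 9.13 V, R_th ≈ 4.52 MΩ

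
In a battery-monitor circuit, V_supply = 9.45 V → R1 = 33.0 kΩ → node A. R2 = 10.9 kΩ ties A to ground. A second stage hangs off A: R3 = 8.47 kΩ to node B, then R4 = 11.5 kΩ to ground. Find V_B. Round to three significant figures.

V_B ≈ 0.958 V

Looking into the second stage from A: R3 + R4 = 19.97 kΩ appears in parallel with R2.
Effective lower resistance at A: R2 ‖ 19.97 = 7.051 kΩ.
V_A = 9.45 × 7.051/(33.0 + 7.051) = 1.664 V.
Stage 2 is unloaded, so V_B = V_A · R4/(R3+R4) = 1.664 × 11.5/19.97 = 0.9581 V.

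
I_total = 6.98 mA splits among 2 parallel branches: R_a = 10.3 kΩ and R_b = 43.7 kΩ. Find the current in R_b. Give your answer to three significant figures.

With just two branches, the current splits inversely with resistance.
So I = 6.98 × 10.3/54.00 = 1.331 mA.

I ≈ 1.33 mA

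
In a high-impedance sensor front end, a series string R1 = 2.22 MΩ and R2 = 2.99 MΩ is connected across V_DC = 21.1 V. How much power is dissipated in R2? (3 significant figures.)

Series current I = V_DC/ΣR = 21.1/5.210 = 4.050 µA.
V(R2) = I·R = 12.11 V; P = V·I = 12.11 × 4.050 = 49.04 µW.

P ≈ 49.0 µW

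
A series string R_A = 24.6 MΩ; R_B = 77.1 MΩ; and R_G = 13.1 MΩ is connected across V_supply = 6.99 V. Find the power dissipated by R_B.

Series current I = V_supply/ΣR = 6.99/114.8 = 0.06089 µA.
V(R_B) = I·R = 4.695 V; P = V·I = 4.695 × 0.06089 = 0.2858 µW.

P ≈ 0.286 µW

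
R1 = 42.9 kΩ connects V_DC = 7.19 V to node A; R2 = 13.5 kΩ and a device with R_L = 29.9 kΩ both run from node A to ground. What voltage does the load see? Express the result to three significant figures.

First combine the lower leg with the load: R2 ‖ R_L = 9.301 kΩ.
Voltage divider with the loaded lower leg: V_out = 7.19 × 9.301/(42.9 + 9.301) = 7.19 × 0.1782 = 1.281 V.

V_out ≈ 1.28 V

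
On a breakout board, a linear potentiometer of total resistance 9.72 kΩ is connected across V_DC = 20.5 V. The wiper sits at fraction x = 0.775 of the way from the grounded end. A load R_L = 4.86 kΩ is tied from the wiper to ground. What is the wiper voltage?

The pot divides into 2.187 kΩ above the wiper and 7.533 kΩ below.
Lower segment in parallel with the load: 7.533 ‖ 4.86 = 2.954 kΩ.
Then V_out = V_DC · 2.954/(2.187 + 2.954) = 11.78 V.

V_out ≈ 11.8 V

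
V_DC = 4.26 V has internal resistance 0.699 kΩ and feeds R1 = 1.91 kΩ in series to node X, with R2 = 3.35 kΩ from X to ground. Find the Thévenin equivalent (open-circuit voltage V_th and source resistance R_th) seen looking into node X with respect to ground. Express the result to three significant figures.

R1' = 0.699 + 1.91 = 2.609 kΩ (source resistance + R1).
With X open, the divider is unloaded: V_th = 4.26 × 3.35/5.959 = 2.395 V.
With V_DC suppressed (replaced by a short), R_th = R1' ‖ R2 = (2.609 × 3.35)/(2.609 + 3.35) = 1.467 kΩ.

V_th ≈ 2.39 V, R_th ≈ 1.47 kΩ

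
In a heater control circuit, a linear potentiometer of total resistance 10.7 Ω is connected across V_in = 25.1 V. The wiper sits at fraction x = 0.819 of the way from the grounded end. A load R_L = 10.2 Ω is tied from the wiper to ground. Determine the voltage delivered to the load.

Split the track: R_lower = x·R_p = 8.763 Ω, R_upper = (1−x)·R_p = 1.937 Ω.
R_L loads the lower segment: effective lower R = 4.714 Ω.
Then V_out = V_in · 4.714/(1.937 + 4.714) = 17.79 V.

V_out ≈ 17.8 V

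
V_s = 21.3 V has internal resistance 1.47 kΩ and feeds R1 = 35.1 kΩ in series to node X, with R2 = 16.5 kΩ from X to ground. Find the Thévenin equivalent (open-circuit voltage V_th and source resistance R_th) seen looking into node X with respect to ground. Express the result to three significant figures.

V_th ≈ 6.62 V, R_th ≈ 11.4 kΩ

R1' = 1.47 + 35.1 = 36.57 kΩ (source resistance + R1).
Open-circuit (no load on X): V_th = V_s · R2/(R1' + R2) = 21.3 × 16.5/(36.57 + 16.5) = 6.622 V.
Looking into X with the source shorted: R_th = R1'·R2/(R1'+R2) = 36.57 × 16.5/53.07 = 11.37 kΩ.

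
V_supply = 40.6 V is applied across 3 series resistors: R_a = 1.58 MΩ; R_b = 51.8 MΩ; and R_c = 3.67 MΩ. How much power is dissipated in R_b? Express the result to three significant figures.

ΣR = 57.05 MΩ → I = 40.6/57.05 = 0.7117 µA.
P = I²R = 0.5065 × 51.8 = 26.23 µW.

P ≈ 26.2 µW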